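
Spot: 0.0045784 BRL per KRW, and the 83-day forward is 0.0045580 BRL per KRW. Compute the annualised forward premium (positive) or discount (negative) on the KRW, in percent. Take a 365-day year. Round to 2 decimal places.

-1.96%

T = 83/365 years.
(F − S)/S = (0.0045580 − 0.0045784)/0.0045784 = -0.0044557.
×(1/T) gives -1.96% p.a.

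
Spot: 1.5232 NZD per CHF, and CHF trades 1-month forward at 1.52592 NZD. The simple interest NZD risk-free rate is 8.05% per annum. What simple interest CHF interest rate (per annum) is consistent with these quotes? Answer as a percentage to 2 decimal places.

T = 1/12 years.
F/S = 1.52592/1.5232 = 1.0017857 = (growth of NZD) / (growth of CHF).
NZD growth factor: 1 + 0.0805×1/12 = 1.0067083.
That pins the CHF growth at 1.0049138.
(1.0049138 − 1)/T = 0.058966, i.e. 5.90%.

5.90%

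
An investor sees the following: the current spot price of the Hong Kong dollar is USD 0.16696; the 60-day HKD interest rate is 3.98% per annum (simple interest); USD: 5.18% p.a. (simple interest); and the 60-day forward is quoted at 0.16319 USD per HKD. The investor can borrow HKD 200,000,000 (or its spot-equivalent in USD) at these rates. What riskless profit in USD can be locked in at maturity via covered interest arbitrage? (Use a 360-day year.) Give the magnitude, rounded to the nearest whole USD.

T = 60/360 years.
Invest the HKD and cover forward: 200,000,000 × 1.0066333333 × 0.16319 = USD 32,854,498.73.
Convert at spot and invest in USD: 200,000,000 × 0.16696 × 1.0086333333 = USD 33,680,284.27.
The quoted forward undervalues HKD, so borrow HKD, convert to USD at spot, deposit the USD at 5.18%, and buy HKD forward at 0.16319 to cover the loan.
Profit = 33,680,284.27 − 32,854,498.73 = USD 825,786.

USD 825,786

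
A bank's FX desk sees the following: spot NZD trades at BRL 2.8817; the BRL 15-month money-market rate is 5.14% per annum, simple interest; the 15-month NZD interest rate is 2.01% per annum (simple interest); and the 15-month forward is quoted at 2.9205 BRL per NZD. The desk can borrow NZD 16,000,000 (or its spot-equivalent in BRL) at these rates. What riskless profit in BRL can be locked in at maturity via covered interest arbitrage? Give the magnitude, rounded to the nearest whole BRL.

BRL 1,167,547

T = 15/12 years.
Route A — deposit NZD, sell forward: 16,000,000 × 1.025125 × 2.9205 = BRL 47,902,041.00.
Route B — convert at spot, deposit BRL: 16,000,000 × 2.8817 × 1.064250 = BRL 49,069,587.60.
The quoted forward undervalues NZD, so borrow NZD, convert to BRL at spot, deposit the BRL at 5.14%, and buy NZD forward at 2.9205 to cover the loan.
Arbitrage profit = |47,902,041.00 − 49,069,587.60| = BRL 1,167,547.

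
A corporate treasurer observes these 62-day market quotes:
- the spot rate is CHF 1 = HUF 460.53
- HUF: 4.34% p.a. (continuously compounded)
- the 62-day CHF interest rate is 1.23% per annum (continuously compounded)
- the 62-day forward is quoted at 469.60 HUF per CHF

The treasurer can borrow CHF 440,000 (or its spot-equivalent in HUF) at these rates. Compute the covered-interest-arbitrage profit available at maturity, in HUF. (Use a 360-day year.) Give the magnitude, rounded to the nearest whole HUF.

HUF 2,908,717

T = 62/360 years.
Invest the CHF and cover forward: 440,000 × 1.00212057859 × 469.60 = HUF 207,062,162.43.
Convert at spot and invest in HUF: 440,000 × 460.53 × 1.00750244783 = HUF 204,153,445.01.
The quoted forward overvalues CHF, so borrow HUF, buy CHF at spot, deposit the CHF at 1.23%, and sell the proceeds forward at 469.60.
Arbitrage profit = |207,062,162.43 − 204,153,445.01| = HUF 2,908,717.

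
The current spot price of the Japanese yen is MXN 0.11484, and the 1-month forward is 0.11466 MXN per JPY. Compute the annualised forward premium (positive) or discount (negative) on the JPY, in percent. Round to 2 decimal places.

-1.88%

T = 1/12 years.
JPY trades forward at -0.15674% vs spot over the period.
×(1/T) gives -1.88% p.a.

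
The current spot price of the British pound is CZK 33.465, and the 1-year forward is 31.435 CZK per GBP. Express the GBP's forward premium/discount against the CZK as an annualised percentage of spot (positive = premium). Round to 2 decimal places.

T = 1 year.
(F − S)/S = (31.435 − 33.465)/33.465 = -0.0606604.
Annualise by dividing by T: -0.0606604 / 1 = -0.060660 → -6.07%.

-6.07%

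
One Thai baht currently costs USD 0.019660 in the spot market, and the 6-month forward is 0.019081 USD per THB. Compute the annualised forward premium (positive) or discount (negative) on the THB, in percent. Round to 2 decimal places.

-5.89%

T = 6/12 years.
Period premium: (0.019081 − 0.01966)/0.01966 = -0.0294507.
×(1/T) gives -5.89% p.a.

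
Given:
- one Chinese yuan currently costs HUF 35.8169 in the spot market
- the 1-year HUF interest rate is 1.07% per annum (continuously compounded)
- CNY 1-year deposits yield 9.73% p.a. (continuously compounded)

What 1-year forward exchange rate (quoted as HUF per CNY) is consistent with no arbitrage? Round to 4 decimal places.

T = 1 year.
Growth of 1 HUF over T: e^(0.0107×1) = 1.01075745.
Growth of 1 CNY over T: e^(0.0973×1) = 1.10219098.
CIP: F = S · (grow HUF)/(grow CNY) = 35.8169 × 1.01075745/1.10219098 = 32.845668 HUF per CNY.

32.8457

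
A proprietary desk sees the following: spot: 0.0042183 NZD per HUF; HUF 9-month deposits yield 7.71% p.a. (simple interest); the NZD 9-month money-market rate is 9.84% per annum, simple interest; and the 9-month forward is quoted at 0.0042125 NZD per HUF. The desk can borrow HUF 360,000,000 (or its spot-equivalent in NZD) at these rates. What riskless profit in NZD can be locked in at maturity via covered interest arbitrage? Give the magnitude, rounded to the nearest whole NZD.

NZD 26,468

T = 9/12 years.
Route A — deposit HUF, sell forward: 360,000,000 × 1.057825 × 0.0042125 = NZD 1,604,191.61.
Route B — convert at spot, deposit NZD: 360,000,000 × 0.0042183 × 1.073800 = NZD 1,630,659.79.
The quoted forward undervalues HUF, so borrow HUF, convert to NZD at spot, deposit the NZD at 9.84%, and buy HUF forward at 0.0042125 to cover the loan.
The gap between the two covered legs is NZD 26,468.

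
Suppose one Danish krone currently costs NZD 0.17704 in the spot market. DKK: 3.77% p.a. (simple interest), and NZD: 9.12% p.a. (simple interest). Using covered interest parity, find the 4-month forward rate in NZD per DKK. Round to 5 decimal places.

0.18016

T = 4/12 years.
NZD growth factor: 1 + 0.0912×4/12 = 1.030400.
Growth of 1 DKK over T: 1 + 0.0377×4/12 = 1.0125667.
Forward (NZD per DKK) = 0.17704 × 1.030400 / 1.0125667 = 0.1801580.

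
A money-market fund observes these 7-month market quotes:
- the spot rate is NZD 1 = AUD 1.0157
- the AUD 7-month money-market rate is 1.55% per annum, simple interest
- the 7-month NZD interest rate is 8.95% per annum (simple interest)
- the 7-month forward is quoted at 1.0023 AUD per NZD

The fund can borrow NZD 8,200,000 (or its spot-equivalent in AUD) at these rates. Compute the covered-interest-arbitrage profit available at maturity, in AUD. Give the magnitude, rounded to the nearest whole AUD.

T = 7/12 years.
Route A — deposit NZD, sell forward: 8,200,000 × 1.052208333 × 1.0023 = AUD 8,647,952.98.
Route B — convert at spot, deposit AUD: 8,200,000 × 1.0157 × 1.009041667 = AUD 8,404,045.69.
The quoted forward overvalues NZD, so borrow AUD, buy NZD at spot, deposit the NZD at 8.95%, and sell the proceeds forward at 1.0023.
Arbitrage profit = |8,647,952.98 − 8,404,045.69| = AUD 243,907.

AUD 243,907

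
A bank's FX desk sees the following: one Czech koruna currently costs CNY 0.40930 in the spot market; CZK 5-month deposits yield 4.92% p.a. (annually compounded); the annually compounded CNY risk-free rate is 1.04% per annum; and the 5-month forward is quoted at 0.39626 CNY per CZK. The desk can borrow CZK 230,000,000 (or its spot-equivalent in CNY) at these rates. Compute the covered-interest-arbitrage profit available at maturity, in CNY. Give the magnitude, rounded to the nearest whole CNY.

CNY 1,563,675

T = 5/12 years.
Route A — deposit CZK, sell forward: 230,000,000 × 1.0202132293 × 0.39626 = CNY 92,982,029.68.
Route B — convert at spot, deposit CNY: 230,000,000 × 0.40930 × 1.0043202606 = CNY 94,545,705.01.
The quoted forward undervalues CZK, so borrow CZK, convert to CNY at spot, deposit the CNY at 1.04%, and buy CZK forward at 0.39626 to cover the loan.
Profit = 94,545,705.01 − 92,982,029.68 = CNY 1,563,675.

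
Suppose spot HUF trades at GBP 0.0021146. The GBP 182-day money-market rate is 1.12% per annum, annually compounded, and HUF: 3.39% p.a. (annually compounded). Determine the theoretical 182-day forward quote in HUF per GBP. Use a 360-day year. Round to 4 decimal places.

478.2402

T = 182/360 years.
GBP accumulates by (1 + 0.0112)^(182/360) = 1.005646631.
HUF growth factor: (1 + 0.0339)^(182/360) = 1.016997075.
CIP: F = S · (grow GBP)/(grow HUF) = 0.0021146 × 1.005646631/1.016997075 = 0.00209099949 GBP per HUF.
Invert for HUF per GBP: 1 / 0.00209099949 = 478.2402.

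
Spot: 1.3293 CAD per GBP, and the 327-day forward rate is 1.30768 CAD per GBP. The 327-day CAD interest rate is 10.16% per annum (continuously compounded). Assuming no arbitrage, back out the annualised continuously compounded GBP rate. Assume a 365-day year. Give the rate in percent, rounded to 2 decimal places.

11.99%

T = 327/365 years.
F/S = 1.30768/1.3293 = 0.9837358 = (growth of CAD) / (growth of GBP).
CAD growth factor: e^(0.1016×327/365) = 1.0952936.
That pins the GBP growth at 1.1134022.
Take logs: ln 1.1134022 / (327/365) = 0.119903, so 11.99%.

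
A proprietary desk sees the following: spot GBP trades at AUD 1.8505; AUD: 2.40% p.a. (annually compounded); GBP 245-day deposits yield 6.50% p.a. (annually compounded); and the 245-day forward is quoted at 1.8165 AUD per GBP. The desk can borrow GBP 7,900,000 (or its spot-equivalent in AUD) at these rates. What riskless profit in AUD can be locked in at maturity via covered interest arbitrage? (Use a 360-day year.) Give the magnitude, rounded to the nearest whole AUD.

T = 245/360 years.
Keep in GBP, deliver into the forward: 7,900,000·1.043789509·1.8165 = AUD 14,978,744.78.
Swap to AUD now, deposit: 7,900,000·1.8505·1.0162713741 = AUD 14,856,820.40.
The quoted forward overvalues GBP, so borrow AUD, buy GBP at spot, deposit the GBP at 6.50%, and sell the proceeds forward at 1.8165.
Arbitrage profit = |14,978,744.78 − 14,856,820.40| = AUD 121,924.

AUD 121,924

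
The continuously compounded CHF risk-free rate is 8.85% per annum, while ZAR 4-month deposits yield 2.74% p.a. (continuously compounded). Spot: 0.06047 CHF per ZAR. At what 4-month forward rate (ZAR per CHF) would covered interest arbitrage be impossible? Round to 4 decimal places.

T = 4/12 years.
CHF growth factor: e^(0.0885×4/12) = 1.02993944.
ZAR accumulates by e^(0.0274×4/12) = 1.00917517.
CIP: F = S · (grow CHF)/(grow ZAR) = 0.06047 × 1.02993944/1.00917517 = 0.061714200 CHF per ZAR.
Invert for ZAR per CHF: 1 / 0.061714200 = 16.2037.

16.2037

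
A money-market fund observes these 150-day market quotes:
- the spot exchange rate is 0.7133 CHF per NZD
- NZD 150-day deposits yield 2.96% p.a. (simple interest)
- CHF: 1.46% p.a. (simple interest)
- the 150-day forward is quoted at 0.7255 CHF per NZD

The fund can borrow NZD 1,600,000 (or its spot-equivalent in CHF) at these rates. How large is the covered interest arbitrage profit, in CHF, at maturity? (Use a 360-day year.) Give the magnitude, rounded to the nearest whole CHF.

T = 150/360 years.
Keep in NZD, deliver into the forward: 1,600,000·1.012333333·0.7255 = CHF 1,175,116.53.
Swap to CHF now, deposit: 1,600,000·0.7133·1.006083333 = CHF 1,148,222.79.
The quoted forward overvalues NZD, so borrow CHF, buy NZD at spot, deposit the NZD at 2.96%, and sell the proceeds forward at 0.7255.
Profit = 1,175,116.53 − 1,148,222.79 = CHF 26,894.

CHF 26,894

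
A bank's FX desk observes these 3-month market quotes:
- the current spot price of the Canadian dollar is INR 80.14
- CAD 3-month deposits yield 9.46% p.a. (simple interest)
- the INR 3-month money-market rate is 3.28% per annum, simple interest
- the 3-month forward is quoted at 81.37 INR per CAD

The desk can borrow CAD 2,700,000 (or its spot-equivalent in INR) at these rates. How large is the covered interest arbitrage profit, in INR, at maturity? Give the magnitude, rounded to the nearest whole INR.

INR 6,742,582

T = 3/12 years.
Invest the CAD and cover forward: 2,700,000 × 1.023650 × 81.37 = INR 224,894,881.35.
Convert at spot and invest in INR: 2,700,000 × 80.14 × 1.008200 = INR 218,152,299.60.
The quoted forward overvalues CAD, so borrow INR, buy CAD at spot, deposit the CAD at 9.46%, and sell the proceeds forward at 81.37.
Arbitrage profit = |224,894,881.35 − 218,152,299.60| = INR 6,742,582.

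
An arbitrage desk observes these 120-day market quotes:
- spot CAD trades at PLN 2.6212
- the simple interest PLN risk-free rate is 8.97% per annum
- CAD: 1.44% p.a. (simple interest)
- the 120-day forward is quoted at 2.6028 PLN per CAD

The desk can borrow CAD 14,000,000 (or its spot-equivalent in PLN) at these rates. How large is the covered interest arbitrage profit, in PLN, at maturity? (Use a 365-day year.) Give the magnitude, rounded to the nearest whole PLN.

T = 120/365 years.
Route A — deposit CAD, sell forward: 14,000,000 × 1.0047342466 × 2.6028 = PLN 36,611,712.16.
Route B — convert at spot, deposit PLN: 14,000,000 × 2.6212 × 1.029490411 = PLN 37,779,003.71.
The quoted forward undervalues CAD, so borrow CAD, convert to PLN at spot, deposit the PLN at 8.97%, and buy CAD forward at 2.6028 to cover the loan.
Arbitrage profit = |36,611,712.16 − 37,779,003.71| = PLN 1,167,292.

PLN 1,167,292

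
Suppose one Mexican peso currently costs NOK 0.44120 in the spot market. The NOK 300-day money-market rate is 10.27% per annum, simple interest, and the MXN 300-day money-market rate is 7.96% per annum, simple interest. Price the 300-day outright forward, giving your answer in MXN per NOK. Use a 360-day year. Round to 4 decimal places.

2.2264

T = 300/360 years.
NOK growth factor: 1 + 0.1027×300/360 = 1.0855833.
Growth of 1 MXN over T: 1 + 0.0796×300/360 = 1.0663333.
CIP: F = S · (grow NOK)/(grow MXN) = 0.4412 × 1.0855833/1.0663333 = 0.4491648 NOK per MXN.
Invert for MXN per NOK: 1 / 0.4491648 = 2.2264.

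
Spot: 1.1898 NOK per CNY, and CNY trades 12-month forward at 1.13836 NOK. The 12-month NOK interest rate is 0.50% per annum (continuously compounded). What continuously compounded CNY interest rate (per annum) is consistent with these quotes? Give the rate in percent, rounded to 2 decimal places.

4.92%

T = 1 year.
F/S = 1.13836/1.1898 = 0.9567658 = (growth of NOK) / (growth of CNY).
NOK growth factor: e^(0.0050×1) = 1.0050125.
That pins the CNY growth at 1.0504269.
r = ln(1.0504269)/1 = 0.049197 → 4.92%.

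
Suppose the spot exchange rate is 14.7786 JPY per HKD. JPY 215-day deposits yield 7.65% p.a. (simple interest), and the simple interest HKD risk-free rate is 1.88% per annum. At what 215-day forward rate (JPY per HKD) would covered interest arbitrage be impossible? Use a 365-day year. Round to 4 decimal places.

15.2754

T = 215/365 years.
JPY accumulates by 1 + 0.0765×215/365 = 1.04506164.
Growth of 1 HKD over T: 1 + 0.0188×215/365 = 1.01107397.
So F = 14.7786 × 1.04506164 / 1.01107397 = 15.275389 (JPY/HKD).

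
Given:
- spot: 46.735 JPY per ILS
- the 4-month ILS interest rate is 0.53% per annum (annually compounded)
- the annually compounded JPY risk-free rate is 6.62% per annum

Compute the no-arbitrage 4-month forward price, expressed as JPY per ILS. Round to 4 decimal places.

47.6603

T = 4/12 years.
JPY growth factor: (1 + 0.0662)^(4/12) = 1.02159688.
ILS accumulates by (1 + 0.0053)^(4/12) = 1.00176355.
Forward (JPY per ILS) = 46.735 × 1.02159688 / 1.00176355 = 47.660279.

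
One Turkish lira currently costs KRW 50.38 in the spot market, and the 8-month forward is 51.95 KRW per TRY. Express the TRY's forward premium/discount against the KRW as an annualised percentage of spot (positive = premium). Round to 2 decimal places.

T = 8/12 years.
Period premium: (51.95 − 50.38)/50.38 = 0.0311632.
Per annum: 0.0311632 / (8/12) = 0.046745 = 4.67%.

+4.67%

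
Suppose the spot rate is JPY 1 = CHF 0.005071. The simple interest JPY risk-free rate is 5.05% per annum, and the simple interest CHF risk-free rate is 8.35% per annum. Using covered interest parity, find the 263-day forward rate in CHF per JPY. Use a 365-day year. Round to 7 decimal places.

T = 263/365 years.
CHF accumulates by 1 + 0.0835×263/365 = 1.0601658.
JPY growth factor: 1 + 0.0505×263/365 = 1.0363877.
So F = 0.005071 × 1.0601658 / 1.0363877 = 0.005187345 (CHF/JPY).

0.0051873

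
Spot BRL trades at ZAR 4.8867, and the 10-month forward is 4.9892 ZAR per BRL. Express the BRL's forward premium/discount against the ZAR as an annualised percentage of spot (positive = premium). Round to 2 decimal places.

+2.52%

T = 10/12 years.
BRL trades forward at +2.09753% vs spot over the period.
Annualise by dividing by T: 0.0209753 / (10/12) = 0.025170 → 2.52%.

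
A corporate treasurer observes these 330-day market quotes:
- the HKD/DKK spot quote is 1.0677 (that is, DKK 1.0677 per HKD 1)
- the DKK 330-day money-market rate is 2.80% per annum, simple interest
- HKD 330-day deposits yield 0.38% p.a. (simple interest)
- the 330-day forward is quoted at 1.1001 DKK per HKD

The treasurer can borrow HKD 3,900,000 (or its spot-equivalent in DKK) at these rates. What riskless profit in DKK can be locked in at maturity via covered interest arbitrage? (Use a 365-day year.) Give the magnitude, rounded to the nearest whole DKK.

T = 330/365 years.
Keep in HKD, deliver into the forward: 3,900,000·1.003435616·1.1001 = DKK 4,305,130.13.
Swap to DKK now, deposit: 3,900,000·1.0677·1.025315068 = DKK 4,269,442.70.
The quoted forward overvalues HKD, so borrow DKK, buy HKD at spot, deposit the HKD at 0.38%, and sell the proceeds forward at 1.1001.
Profit = 4,305,130.13 − 4,269,442.70 = DKK 35,687.

DKK 35,687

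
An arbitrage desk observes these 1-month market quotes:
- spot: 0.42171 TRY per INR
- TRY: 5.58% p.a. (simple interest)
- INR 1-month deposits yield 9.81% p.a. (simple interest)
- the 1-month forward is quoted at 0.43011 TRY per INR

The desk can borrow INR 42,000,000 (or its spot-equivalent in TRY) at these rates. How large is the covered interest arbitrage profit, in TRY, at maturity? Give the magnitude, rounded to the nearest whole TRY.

T = 1/12 years.
Route A — deposit INR, sell forward: 42,000,000 × 1.008175 × 0.43011 = TRY 18,212,298.27.
Route B — convert at spot, deposit TRY: 42,000,000 × 0.42171 × 1.004650 = TRY 17,794,179.96.
The quoted forward overvalues INR, so borrow TRY, buy INR at spot, deposit the INR at 9.81%, and sell the proceeds forward at 0.43011.
Arbitrage profit = |18,212,298.27 − 17,794,179.96| = TRY 418,118.

TRY 418,118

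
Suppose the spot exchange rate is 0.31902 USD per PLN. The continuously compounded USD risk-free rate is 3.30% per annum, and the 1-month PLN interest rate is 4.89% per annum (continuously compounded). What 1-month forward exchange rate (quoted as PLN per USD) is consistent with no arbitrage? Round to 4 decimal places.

T = 1/12 years.
USD growth factor: e^(0.0330×1/12) = 1.0027538.
PLN accumulates by e^(0.0489×1/12) = 1.0040833.
CIP: F = S · (grow USD)/(grow PLN) = 0.31902 × 1.0027538/1.0040833 = 0.3185976 USD per PLN.
Invert for PLN per USD: 1 / 0.3185976 = 3.1388.

3.1388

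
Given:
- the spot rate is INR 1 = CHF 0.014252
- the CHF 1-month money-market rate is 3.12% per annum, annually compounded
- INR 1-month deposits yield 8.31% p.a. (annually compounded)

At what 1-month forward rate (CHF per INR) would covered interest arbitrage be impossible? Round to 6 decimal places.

T = 1/12 years.
Growth of 1 CHF over T: (1 + 0.0312)^(1/12) = 1.0025635.
INR accumulates by (1 + 0.0831)^(1/12) = 1.0066745.
So F = 0.014252 × 1.0025635 / 1.0066745 = 0.01419380 (CHF/INR).

0.014194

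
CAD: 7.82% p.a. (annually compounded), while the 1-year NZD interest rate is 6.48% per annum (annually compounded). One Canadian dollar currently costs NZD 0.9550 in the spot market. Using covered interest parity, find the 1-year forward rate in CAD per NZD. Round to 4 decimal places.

1.0603

T = 1 year.
Growth of 1 NZD over T: (1 + 0.0648)^1 = 1.064800.
CAD growth factor: (1 + 0.0782)^1 = 1.078200.
Forward (NZD per CAD) = 0.955 × 1.064800 / 1.078200 = 0.9431311.
Quoted the other way: 1/0.9431311 = 1.0603 CAD per NZD.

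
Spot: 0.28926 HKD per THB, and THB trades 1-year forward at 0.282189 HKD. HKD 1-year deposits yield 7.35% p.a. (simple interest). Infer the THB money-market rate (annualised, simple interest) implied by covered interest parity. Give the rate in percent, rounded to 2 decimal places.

10.04%

T = 1 year.
F/S = 0.282189/0.28926 = 0.9755549 = (growth of HKD) / (growth of THB).
The HKD side grows by 1 + 0.0735×1 = 1.073500.
Hence g_THB = 1.1003994.
(1.1003994 − 1)/T = 0.100399, i.e. 10.04%.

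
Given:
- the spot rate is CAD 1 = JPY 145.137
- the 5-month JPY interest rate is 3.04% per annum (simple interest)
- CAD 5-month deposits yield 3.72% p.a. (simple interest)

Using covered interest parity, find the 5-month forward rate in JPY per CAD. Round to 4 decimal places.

T = 5/12 years.
JPY accumulates by 1 + 0.0304×5/12 = 1.012666667.
Growth of 1 CAD over T: 1 + 0.0372×5/12 = 1.015500.
Forward (JPY per CAD) = 145.137 × 1.012666667 / 1.015500 = 144.732055.

144.7321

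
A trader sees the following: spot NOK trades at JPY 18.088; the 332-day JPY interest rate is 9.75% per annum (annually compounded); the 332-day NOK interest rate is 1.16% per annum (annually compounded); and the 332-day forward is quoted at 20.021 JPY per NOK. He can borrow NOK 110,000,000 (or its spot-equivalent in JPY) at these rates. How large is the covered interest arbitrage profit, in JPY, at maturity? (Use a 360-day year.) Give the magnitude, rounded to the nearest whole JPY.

JPY 57,929,570

T = 332/360 years.
Route A — deposit NOK, sell forward: 110,000,000 × 1.010692971882 × 20.021 = JPY 2,225,859,238.91.
Route B — convert at spot, deposit JPY: 110,000,000 × 18.088 × 1.089587104032 = JPY 2,167,929,669.15.
The quoted forward overvalues NOK, so borrow JPY, buy NOK at spot, deposit the NOK at 1.16%, and sell the proceeds forward at 20.021.
Profit = 2,225,859,238.91 − 2,167,929,669.15 = JPY 57,929,570.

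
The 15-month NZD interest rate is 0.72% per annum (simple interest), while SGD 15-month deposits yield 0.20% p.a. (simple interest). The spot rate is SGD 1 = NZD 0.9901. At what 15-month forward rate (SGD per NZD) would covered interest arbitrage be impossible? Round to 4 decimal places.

T = 15/12 years.
NZD growth factor: 1 + 0.0072×15/12 = 1.009000.
Growth of 1 SGD over T: 1 + 0.0020×15/12 = 1.002500.
CIP: F = S · (grow NZD)/(grow SGD) = 0.9901 × 1.009000/1.002500 = 0.9965196 NZD per SGD.
Invert for SGD per NZD: 1 / 0.9965196 = 1.0035.

1.0035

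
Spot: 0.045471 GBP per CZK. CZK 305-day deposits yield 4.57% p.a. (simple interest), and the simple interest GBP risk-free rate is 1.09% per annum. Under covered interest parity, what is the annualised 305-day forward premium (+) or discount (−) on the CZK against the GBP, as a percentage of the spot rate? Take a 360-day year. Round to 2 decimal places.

-3.35%

T = 305/360 years.
No-arbitrage forward: 0.045471 × 1.0092347 / 1.0387181 = 0.044180333 GBP/CZK.
(F − S)/S ÷ T = (0.044180333 − 0.045471)/0.045471/(305/360) = -0.033503 → -3.35%.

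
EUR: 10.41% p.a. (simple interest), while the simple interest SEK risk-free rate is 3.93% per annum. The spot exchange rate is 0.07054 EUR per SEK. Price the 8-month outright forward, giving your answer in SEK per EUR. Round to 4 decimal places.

T = 8/12 years.
Growth of 1 EUR over T: 1 + 0.1041×8/12 = 1.069400.
Growth of 1 SEK over T: 1 + 0.0393×8/12 = 1.026200.
So F = 0.07054 × 1.069400 / 1.026200 = 0.073509526 (EUR/SEK).
Invert for SEK per EUR: 1 / 0.073509526 = 13.6037.

13.6037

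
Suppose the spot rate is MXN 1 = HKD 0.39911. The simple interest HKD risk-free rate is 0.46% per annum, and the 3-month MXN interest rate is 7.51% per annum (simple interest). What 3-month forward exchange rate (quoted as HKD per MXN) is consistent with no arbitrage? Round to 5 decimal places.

0.39221

T = 3/12 years.
HKD accumulates by 1 + 0.0046×3/12 = 1.001150.
MXN growth factor: 1 + 0.0751×3/12 = 1.018775.
So F = 0.39911 × 1.001150 / 1.018775 = 0.3922053 (HKD/MXN).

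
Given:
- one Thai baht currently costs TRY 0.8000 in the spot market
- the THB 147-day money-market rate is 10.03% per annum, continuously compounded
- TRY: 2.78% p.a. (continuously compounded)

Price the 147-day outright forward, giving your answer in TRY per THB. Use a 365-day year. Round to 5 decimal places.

T = 147/365 years.
TRY accumulates by e^(0.0278×147/365) = 1.0112591.
THB accumulates by e^(0.1003×147/365) = 1.0412218.
Forward (TRY per THB) = 0.8 × 1.0112591 / 1.0412218 = 0.7769788.

0.77698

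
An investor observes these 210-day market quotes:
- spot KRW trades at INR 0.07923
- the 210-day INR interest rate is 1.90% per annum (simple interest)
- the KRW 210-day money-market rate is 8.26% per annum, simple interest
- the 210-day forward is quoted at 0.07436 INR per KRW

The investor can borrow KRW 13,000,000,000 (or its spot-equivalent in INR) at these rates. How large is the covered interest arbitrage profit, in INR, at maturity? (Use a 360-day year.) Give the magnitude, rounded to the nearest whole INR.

INR 28,147,858

T = 210/360 years.
Route A — deposit KRW, sell forward: 13,000,000,000 × 1.048183333333 × 0.07436 = INR 1,013,257,864.67.
Route B — convert at spot, deposit INR: 13,000,000,000 × 0.07923 × 1.011083333333 = INR 1,041,405,722.50.
The quoted forward undervalues KRW, so borrow KRW, convert to INR at spot, deposit the INR at 1.90%, and buy KRW forward at 0.07436 to cover the loan.
Profit = 1,041,405,722.50 − 1,013,257,864.67 = INR 28,147,858.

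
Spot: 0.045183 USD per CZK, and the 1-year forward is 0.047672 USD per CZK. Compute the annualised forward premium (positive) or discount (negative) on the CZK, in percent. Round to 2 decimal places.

T = 1 year.
Period premium: (0.047672 − 0.045183)/0.045183 = 0.0550871.
×(1/T) gives 5.51% p.a.

+5.51%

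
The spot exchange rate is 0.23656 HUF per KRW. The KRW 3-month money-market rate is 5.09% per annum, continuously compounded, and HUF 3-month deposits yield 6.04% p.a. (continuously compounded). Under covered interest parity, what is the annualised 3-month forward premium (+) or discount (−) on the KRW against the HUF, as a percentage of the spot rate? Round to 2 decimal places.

T = 3/12 years.
CIP forward (HUF per KRW) = 0.23656 × 1.0152146/1.0128063 = 0.23712250.
(F − S)/S ÷ T = (0.23712250 − 0.23656)/0.23656/(3/12) = 0.009511 → 0.95%.

+0.95%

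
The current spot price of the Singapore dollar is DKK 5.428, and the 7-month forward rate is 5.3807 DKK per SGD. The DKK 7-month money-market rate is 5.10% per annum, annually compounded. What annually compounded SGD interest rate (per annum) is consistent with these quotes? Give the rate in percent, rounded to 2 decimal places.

T = 7/12 years.
F/S = 5.3807/5.428 = 0.9912859 = (growth of DKK) / (growth of SGD).
DKK growth factor: (1 + 0.0510)^(7/12) = 1.0294413.
That pins the SGD growth at 1.0384908.
Annualise: 1.0384908^(12/7) − 1 = 0.066888 = 6.69%.

6.69%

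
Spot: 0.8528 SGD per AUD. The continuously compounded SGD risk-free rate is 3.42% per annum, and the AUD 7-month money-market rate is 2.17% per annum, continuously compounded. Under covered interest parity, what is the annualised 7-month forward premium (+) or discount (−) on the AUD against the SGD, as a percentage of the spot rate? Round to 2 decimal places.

+1.25%

T = 7/12 years.
CIP forward (SGD per AUD) = 0.8528 × 1.0201503/1.0127388 = 0.8590410.
(F − S)/S ÷ T = (0.8590410 − 0.8528)/0.8528/(7/12) = 0.012546 → 1.25%.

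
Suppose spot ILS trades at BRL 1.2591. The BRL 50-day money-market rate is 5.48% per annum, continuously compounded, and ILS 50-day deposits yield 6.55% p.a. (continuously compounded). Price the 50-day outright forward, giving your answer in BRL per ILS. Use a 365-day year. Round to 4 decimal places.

T = 50/365 years.
BRL accumulates by e^(0.0548×50/365) = 1.0075351.
ILS accumulates by e^(0.0655×50/365) = 1.009013.
Forward (BRL per ILS) = 1.2591 × 1.0075351 / 1.009013 = 1.257256.

1.2573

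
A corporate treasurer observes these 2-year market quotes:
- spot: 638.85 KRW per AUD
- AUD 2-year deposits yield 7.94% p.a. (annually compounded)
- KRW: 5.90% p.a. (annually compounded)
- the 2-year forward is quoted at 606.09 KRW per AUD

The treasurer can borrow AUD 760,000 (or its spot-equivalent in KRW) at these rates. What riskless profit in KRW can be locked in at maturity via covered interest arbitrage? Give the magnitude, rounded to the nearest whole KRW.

KRW 7,828,027

T = 2 years.
Invest the AUD and cover forward: 760,000 × 1.16510436 × 606.09 = KRW 536,680,157.18.
Convert at spot and invest in KRW: 760,000 × 638.85 × 1.121481 = KRW 544,508,184.01.
The quoted forward undervalues AUD, so borrow AUD, convert to KRW at spot, deposit the KRW at 5.90%, and buy AUD forward at 606.09 to cover the loan.
Arbitrage profit = |536,680,157.18 − 544,508,184.01| = KRW 7,828,027.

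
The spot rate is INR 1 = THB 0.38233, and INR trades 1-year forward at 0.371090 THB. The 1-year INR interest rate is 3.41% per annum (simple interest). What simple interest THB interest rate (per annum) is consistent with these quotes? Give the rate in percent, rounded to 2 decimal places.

T = 1 year.
F/S = 0.37109/0.38233 = 0.9706013 = (growth of THB) / (growth of INR).
The INR side grows by 1 + 0.0341×1 = 1.034100.
So the THB growth factor = 1.0036988.
r = (1.0036988 − 1)/1 = 0.003699 → 0.37%.

0.37%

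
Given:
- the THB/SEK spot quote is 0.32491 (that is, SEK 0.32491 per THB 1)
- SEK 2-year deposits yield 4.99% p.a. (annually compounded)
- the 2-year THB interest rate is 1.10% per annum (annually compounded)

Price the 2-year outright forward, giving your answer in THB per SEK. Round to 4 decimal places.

2.8539

T = 2 years.
SEK accumulates by (1 + 0.0499)^2 = 1.102290.
THB growth factor: (1 + 0.0110)^2 = 1.022121.
So F = 0.32491 × 1.102290 / 1.022121 = 0.3503940 (SEK/THB).
Quoted the other way: 1/0.3503940 = 2.8539 THB per SEK.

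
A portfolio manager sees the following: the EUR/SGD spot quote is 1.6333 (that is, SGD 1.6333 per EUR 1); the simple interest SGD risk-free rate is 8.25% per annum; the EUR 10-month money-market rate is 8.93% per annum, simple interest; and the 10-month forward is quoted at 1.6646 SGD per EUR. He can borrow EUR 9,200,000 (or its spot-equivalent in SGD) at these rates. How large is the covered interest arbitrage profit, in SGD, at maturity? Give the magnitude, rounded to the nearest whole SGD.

SGD 394,538

T = 10/12 years.
Keep in EUR, deliver into the forward: 9,200,000·1.0744166667·1.6646 = SGD 16,453,960.65.
Swap to SGD now, deposit: 9,200,000·1.6333·1.068750 = SGD 16,059,422.25.
The quoted forward overvalues EUR, so borrow SGD, buy EUR at spot, deposit the EUR at 8.93%, and sell the proceeds forward at 1.6646.
Profit = 16,453,960.65 − 16,059,422.25 = SGD 394,538.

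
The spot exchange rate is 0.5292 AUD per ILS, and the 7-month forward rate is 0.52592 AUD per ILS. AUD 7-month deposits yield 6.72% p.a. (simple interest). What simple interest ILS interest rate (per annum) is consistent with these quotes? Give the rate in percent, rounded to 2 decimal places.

7.83%

T = 7/12 years.
By CIP, F/S equals the AUD-to-ILS growth ratio: 0.52592/0.5292 = 0.9938020.
The AUD side grows by 1 + 0.0672×7/12 = 1.039200.
So the ILS growth factor = 1.0456811.
r = (1.0456811 − 1)/(7/12) = 0.078310 → 7.83%.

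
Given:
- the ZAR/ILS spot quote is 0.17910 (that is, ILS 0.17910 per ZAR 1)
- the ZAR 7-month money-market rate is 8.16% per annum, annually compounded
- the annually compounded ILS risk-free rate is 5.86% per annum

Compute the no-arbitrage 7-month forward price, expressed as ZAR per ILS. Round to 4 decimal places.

5.6539

T = 7/12 years.
ILS accumulates by (1 + 0.0586)^(7/12) = 1.0337772.
ZAR growth factor: (1 + 0.0816)^(7/12) = 1.0468205.
So F = 0.1791 × 1.0337772 / 1.0468205 = 0.1768684 (ILS/ZAR).
Invert for ZAR per ILS: 1 / 0.1768684 = 5.6539.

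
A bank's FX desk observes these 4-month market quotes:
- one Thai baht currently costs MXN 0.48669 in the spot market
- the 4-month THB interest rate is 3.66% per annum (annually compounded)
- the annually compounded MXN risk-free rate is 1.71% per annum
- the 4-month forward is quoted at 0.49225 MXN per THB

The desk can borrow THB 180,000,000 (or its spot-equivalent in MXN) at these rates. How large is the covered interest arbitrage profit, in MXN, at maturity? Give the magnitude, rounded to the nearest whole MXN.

T = 4/12 years.
Keep in THB, deliver into the forward: 180,000,000·1.0120541145·0.49225 = MXN 89,673,054.82.
Swap to MXN now, deposit: 180,000,000·0.48669·1.0056678152 = MXN 88,100,724.42.
The quoted forward overvalues THB, so borrow MXN, buy THB at spot, deposit the THB at 3.66%, and sell the proceeds forward at 0.49225.
Arbitrage profit = |89,673,054.82 − 88,100,724.42| = MXN 1,572,330.

MXN 1,572,330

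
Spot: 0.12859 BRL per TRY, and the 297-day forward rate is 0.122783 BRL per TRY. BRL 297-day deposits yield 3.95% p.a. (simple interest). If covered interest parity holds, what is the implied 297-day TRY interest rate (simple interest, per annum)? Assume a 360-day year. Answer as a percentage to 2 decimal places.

9.87%

T = 297/360 years.
By CIP, F/S equals the BRL-to-TRY growth ratio: 0.122783/0.12859 = 0.9548410.
BRL growth factor: 1 + 0.0395×297/360 = 1.0325875.
Hence g_TRY = 1.0814235.
r = (1.0814235 − 1)/(297/360) = 0.098695 → 9.87%.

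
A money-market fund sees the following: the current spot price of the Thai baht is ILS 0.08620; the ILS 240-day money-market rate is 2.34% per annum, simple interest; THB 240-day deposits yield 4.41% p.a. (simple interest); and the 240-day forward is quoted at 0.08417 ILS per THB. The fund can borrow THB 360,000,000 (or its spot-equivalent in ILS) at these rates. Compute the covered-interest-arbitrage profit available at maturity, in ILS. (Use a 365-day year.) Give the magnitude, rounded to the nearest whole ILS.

T = 240/365 years.
Keep in THB, deliver into the forward: 360,000,000·1.0289972603·0.08417 = ILS 31,179,851.78.
Swap to ILS now, deposit: 360,000,000·0.08620·1.0153863014 = ILS 31,509,467.71.
The quoted forward undervalues THB, so borrow THB, convert to ILS at spot, deposit the ILS at 2.34%, and buy THB forward at 0.08417 to cover the loan.
Profit = 31,509,467.71 − 31,179,851.78 = ILS 329,616.

ILS 329,616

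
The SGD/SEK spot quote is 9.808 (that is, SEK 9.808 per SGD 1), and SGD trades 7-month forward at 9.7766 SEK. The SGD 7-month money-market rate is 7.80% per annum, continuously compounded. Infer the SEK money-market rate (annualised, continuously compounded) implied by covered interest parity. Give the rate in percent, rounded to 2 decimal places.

7.25%

T = 7/12 years.
By CIP, F/S equals the SEK-to-SGD growth ratio: 9.7766/9.808 = 0.9967985.
The SGD side grows by e^(0.0780×7/12) = 1.046551.
Hence g_SEK = 1.0432005.
Take logs: ln 1.0432005 / (7/12) = 0.072503, so 7.25%.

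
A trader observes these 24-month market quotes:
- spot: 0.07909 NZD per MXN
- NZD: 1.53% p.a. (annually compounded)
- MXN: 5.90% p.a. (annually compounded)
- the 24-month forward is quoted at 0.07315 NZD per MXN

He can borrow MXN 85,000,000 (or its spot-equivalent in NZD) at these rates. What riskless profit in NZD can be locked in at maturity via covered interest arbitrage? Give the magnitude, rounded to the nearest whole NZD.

NZD 43,152

T = 2 years.
Route A — deposit MXN, sell forward: 85,000,000 × 1.121481 × 0.07315 = NZD 6,973,088.49.
Route B — convert at spot, deposit NZD: 85,000,000 × 0.07909 × 1.03083409 = NZD 6,929,936.80.
The quoted forward overvalues MXN, so borrow NZD, buy MXN at spot, deposit the MXN at 5.90%, and sell the proceeds forward at 0.07315.
The gap between the two covered legs is NZD 43,152.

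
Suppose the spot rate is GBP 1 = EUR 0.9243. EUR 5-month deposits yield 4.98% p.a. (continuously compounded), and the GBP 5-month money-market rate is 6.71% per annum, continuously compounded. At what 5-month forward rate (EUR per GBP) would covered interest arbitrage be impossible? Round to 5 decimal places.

T = 5/12 years.
EUR growth factor: e^(0.0498×5/12) = 1.0209668.
GBP accumulates by e^(0.0671×5/12) = 1.0283528.
CIP: F = S · (grow EUR)/(grow GBP) = 0.9243 × 1.0209668/1.0283528 = 0.9176613 EUR per GBP.

0.91766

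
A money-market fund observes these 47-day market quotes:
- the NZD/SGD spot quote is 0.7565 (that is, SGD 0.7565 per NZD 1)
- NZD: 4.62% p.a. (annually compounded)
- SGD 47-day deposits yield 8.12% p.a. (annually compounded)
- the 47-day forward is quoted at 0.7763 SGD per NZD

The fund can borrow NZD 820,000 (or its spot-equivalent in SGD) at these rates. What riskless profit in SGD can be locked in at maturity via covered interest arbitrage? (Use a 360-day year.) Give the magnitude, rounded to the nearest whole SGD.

SGD 13,645

T = 47/360 years.
Keep in NZD, deliver into the forward: 820,000·1.0059139·0.7763 = SGD 640,330.59.
Swap to SGD now, deposit: 820,000·0.7565·1.01024479 = SGD 626,685.15.
The quoted forward overvalues NZD, so borrow SGD, buy NZD at spot, deposit the NZD at 4.62%, and sell the proceeds forward at 0.7763.
Profit = 640,330.59 − 626,685.15 = SGD 13,645.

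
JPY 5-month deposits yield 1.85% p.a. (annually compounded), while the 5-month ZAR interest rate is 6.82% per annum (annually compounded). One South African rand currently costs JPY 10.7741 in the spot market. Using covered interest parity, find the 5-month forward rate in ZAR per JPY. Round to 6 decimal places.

T = 5/12 years.
JPY accumulates by (1 + 0.0185)^(5/12) = 1.0076671.
ZAR growth factor: (1 + 0.0682)^(5/12) = 1.0278709.
So F = 10.7741 × 1.0076671 / 1.0278709 = 10.56232 (JPY/ZAR).
Quoted the other way: 1/10.56232 = 0.094676 ZAR per JPY.

0.094676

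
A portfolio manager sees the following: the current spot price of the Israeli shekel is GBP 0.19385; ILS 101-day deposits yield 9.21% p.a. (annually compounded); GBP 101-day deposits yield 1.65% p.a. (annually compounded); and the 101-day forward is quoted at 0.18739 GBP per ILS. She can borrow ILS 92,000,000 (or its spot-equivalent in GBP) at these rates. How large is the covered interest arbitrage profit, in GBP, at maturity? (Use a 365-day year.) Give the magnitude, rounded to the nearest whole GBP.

GBP 249,809

T = 101/365 years.
Keep in ILS, deliver into the forward: 92,000,000·1.0246786319·0.18739 = GBP 17,665,336.65.
Swap to GBP now, deposit: 92,000,000·0.19385·1.0045387644 = GBP 17,915,145.23.
The quoted forward undervalues ILS, so borrow ILS, convert to GBP at spot, deposit the GBP at 1.65%, and buy ILS forward at 0.18739 to cover the loan.
The gap between the two covered legs is GBP 249,809.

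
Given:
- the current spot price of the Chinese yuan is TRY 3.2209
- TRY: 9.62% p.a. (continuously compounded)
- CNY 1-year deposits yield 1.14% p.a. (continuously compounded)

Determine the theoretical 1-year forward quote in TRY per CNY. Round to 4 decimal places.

3.5059

T = 1 year.
Growth of 1 TRY over T: e^(0.0962×1) = 1.1009792.
Growth of 1 CNY over T: e^(0.0114×1) = 1.0114652.
CIP: F = S · (grow TRY)/(grow CNY) = 3.2209 × 1.1009792/1.0114652 = 3.505948 TRY per CNY.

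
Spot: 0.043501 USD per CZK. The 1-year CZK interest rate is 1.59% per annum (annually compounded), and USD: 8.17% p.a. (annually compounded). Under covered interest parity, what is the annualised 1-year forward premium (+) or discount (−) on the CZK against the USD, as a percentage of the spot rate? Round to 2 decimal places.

+6.48%

T = 1 year.
CIP forward (USD per CZK) = 0.043501 × 1.081700/1.015900 = 0.046318566.
Annualised premium = (F − S)/S × (1/T) = (0.046318566 − 0.043501)/0.043501 ÷ 1 = 6.48%.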